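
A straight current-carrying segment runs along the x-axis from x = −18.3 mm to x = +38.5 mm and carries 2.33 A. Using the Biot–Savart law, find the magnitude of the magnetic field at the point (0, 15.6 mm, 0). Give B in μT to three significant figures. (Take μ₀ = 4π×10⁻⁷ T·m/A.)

For a finite straight segment, B = (μ₀I/4πd)(sinθ₁ + sinθ₂), where θ₁, θ₂ are the angles from the perpendicular to each end.
The perpendicular distance is d = 0.0156 m; the end-offsets along the wire are a = 0.0183 m and b = 0.0385 m.
sinθ₁ = 0.0183/√(0.0183²+0.0156²) = 0.7610; sinθ₂ = 0.0385/√(0.0385²+0.0156²) = 0.9268.
B = (4π×10⁻⁷ × 2.33) / (4π × 0.0156) × (0.7610 + 0.9268) = 2.52×10⁻⁵ T.

B ≈ 25.2 μT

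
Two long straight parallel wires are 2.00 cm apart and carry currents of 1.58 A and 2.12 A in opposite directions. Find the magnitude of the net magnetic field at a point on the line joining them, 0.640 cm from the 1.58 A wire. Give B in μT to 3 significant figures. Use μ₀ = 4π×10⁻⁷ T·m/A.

Each long wire gives B = μ₀I/(2πd). Distances are d₁ = 0.0064 m and d₂ = 0.0136 m.
B₁ = 4.94×10⁻⁵ T, B₂ = 3.12×10⁻⁵ T.
Between antiparallel currents both contributions point the same way, so they add. B = B₁ + B₂ = 4.94×10⁻⁵ + 3.12×10⁻⁵ = 8.06×10⁻⁵ T.

B ≈ 80.6 μT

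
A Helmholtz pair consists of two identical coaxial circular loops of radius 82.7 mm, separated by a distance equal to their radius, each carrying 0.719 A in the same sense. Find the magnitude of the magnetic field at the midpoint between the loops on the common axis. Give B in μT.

Each loop contributes B = μ₀IR²/[2(R²+z²)^(3/2)] on the axis, with z measured from that loop.
Loop 1 (z = 0.04135 m): B₁ = 3.91×10⁻⁶ T. Loop 2 (z = 0.04135 m): B₂ = 3.91×10⁻⁶ T.
The fields add: B = B₁ + B₂ = 7.82×10⁻⁶ T.

B ≈ 7.82 μT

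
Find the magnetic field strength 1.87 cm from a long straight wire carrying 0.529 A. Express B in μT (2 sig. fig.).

For an infinitely long straight wire, B = μ₀I/(2πd).
B = (4π×10⁻⁷ × 0.529) / (2π × 0.0187) = 5.66×10⁻⁶ T.

B ≈ 5.7 μT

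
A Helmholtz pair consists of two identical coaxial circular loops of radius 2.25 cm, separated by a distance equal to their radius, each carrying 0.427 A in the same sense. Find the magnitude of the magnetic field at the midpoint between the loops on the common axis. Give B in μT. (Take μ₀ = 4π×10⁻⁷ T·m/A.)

Each loop contributes B = μ₀IR²/[2(R²+z²)^(3/2)] on the axis, with z measured from that loop.
Loop 1 (z = 0.01125 m): B₁ = 8.53×10⁻⁶ T. Loop 2 (z = 0.01125 m): B₂ = 8.53×10⁻⁶ T.
The fields add: B = B₁ + B₂ = 1.71×10⁻⁵ T.

B ≈ 17.1 μT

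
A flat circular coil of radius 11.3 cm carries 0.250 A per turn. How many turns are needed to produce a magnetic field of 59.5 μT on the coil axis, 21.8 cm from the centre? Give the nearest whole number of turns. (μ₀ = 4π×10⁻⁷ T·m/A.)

N = 439

For an N-turn coil, B = Nμ₀IR²/[2(R²+z²)^(3/2)]. A single turn gives B₁ = 1.35×10⁻⁷ T with R = 0.113 m, z = 0.218 m.
N = B/B₁ = 5.95×10⁻⁵ / 1.35×10⁻⁷ = 439.18.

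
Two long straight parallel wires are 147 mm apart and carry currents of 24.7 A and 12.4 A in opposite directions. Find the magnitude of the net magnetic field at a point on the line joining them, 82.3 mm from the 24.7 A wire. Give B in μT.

B ≈ 98.4 μT

Each long wire gives B = μ₀I/(2πd). Distances are d₁ = 0.0823 m and d₂ = 0.0647 m.
B₁ = 6.00×10⁻⁵ T, B₂ = 3.83×10⁻⁵ T.
Between antiparallel currents both contributions point the same way, so they add. B = B₁ + B₂ = 6.00×10⁻⁵ + 3.83×10⁻⁵ = 9.84×10⁻⁵ T.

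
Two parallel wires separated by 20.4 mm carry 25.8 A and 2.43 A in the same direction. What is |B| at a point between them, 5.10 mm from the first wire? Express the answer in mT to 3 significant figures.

Each long wire gives B = μ₀I/(2πd). Distances are d₁ = 0.0051 m and d₂ = 0.0153 m.
B₁ = 1.01×10⁻³ T, B₂ = 3.18×10⁻⁵ T.
Between parallel currents the two contributions point in opposite directions, so they subtract. B = |B₁ − B₂| = |1.01×10⁻³ − 3.18×10⁻⁵| = 9.80×10⁻⁴ T.

B ≈ 0.980 mT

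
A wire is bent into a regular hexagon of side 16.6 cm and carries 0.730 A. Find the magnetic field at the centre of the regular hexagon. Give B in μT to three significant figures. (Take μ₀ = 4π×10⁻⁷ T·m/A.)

B ≈ 3.05 μT

Each side is a finite straight segment at perpendicular distance d = a/(2 tan(π/6)) = 0.1438 m from the centre, with end-angles ±π/6.
One side contributes B₁ = (μ₀I/4πd)·2 sin(π/6) = 5.08×10⁻⁷ T.
All 6 sides add in the same direction: B = 6 × 5.08×10⁻⁷ = 3.05×10⁻⁶ T.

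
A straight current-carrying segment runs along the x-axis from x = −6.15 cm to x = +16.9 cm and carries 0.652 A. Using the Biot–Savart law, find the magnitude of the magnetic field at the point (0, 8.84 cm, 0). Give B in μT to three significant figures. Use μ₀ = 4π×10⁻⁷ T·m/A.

B ≈ 1.07 μT

For a finite straight segment, B = (μ₀I/4πd)(sinθ₁ + sinθ₂), where θ₁, θ₂ are the angles from the perpendicular to each end.
The perpendicular distance is d = 0.0884 m; the end-offsets along the wire are a = 0.0615 m and b = 0.169 m.
sinθ₁ = 0.0615/√(0.0615²+0.0884²) = 0.5711; sinθ₂ = 0.169/√(0.169²+0.0884²) = 0.8861.
B = (4π×10⁻⁷ × 0.652) / (4π × 0.0884) × (0.5711 + 0.8861) = 1.07×10⁻⁶ T.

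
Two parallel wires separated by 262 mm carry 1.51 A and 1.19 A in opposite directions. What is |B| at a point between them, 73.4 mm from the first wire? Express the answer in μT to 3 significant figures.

Each long wire gives B = μ₀I/(2πd). Distances are d₁ = 0.0734 m and d₂ = 0.1886 m.
B₁ = 4.11×10⁻⁶ T, B₂ = 1.26×10⁻⁶ T.
Between antiparallel currents both contributions point the same way, so they add. B = B₁ + B₂ = 4.11×10⁻⁶ + 1.26×10⁻⁶ = 5.38×10⁻⁶ T.

B ≈ 5.38 μT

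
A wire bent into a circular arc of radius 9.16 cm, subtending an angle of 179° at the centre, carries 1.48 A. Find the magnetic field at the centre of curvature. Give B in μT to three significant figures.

B ≈ 5.05 μT

The Biot–Savart field of a circular arc at its centre is B = μ₀Iφ/(4πR), with φ = 3.124 rad.
B = (4π×10⁻⁷ × 1.48 × 3.124) / (4π × 0.0916) = 5.05×10⁻⁶ T.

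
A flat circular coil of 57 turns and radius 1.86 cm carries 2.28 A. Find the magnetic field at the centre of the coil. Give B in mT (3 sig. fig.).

B ≈ 4.39 mT

For an N-turn flat coil, B = Nμ₀I/(2R) with R = 0.0186 m.
B = 57 × 7.70×10⁻⁵ T = 4.39×10⁻³ T.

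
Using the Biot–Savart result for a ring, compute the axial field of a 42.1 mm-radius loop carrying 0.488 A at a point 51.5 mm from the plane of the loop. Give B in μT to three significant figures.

On the axis of a circular loop, B = μ₀IR² / [2(R²+z²)^(3/2)].
R² + z² = (0.0421)² + (0.0515)² = 0.004425 m², and (R²+z²)^(3/2) = 2.94×10⁻⁴ m³.
B = (4π×10⁻⁷ × 0.488 × 0.001772) / (2 × 2.94×10⁻⁴) = 1.85×10⁻⁶ T.

B ≈ 1.85 μT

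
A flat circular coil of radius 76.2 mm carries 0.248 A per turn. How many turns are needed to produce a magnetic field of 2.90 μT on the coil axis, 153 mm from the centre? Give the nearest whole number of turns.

For an N-turn coil, B = Nμ₀IR²/[2(R²+z²)^(3/2)]. A single turn gives B₁ = 1.81×10⁻⁷ T with R = 0.0762 m, z = 0.153 m.
N = B/B₁ = 2.90×10⁻⁶ / 1.81×10⁻⁷ = 16.01.

N = 16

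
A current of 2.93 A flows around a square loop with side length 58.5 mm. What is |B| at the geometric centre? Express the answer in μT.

Each side is a finite straight segment at perpendicular distance d = a/(2 tan(π/4)) = 0.02925 m from the centre, with end-angles ±π/4.
One side contributes B₁ = (μ₀I/4πd)·2 sin(π/4) = 1.42×10⁻⁵ T.
All 4 sides add in the same direction: B = 4 × 1.42×10⁻⁵ = 5.67×10⁻⁵ T.

B ≈ 56.7 μT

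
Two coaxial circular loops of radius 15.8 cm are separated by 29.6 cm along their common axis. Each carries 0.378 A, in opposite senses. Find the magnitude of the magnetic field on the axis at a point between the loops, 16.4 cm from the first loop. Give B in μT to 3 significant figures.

Each loop contributes B = μ₀IR²/[2(R²+z²)^(3/2)] on the axis, with z measured from that loop.
Loop 1 (z = 0.164 m): B₁ = 5.02×10⁻⁷ T. Loop 2 (z = 0.132 m): B₂ = 6.79×10⁻⁷ T.
The fields oppose: B = |B₁ − B₂| = 1.77×10⁻⁷ T.

B ≈ 0.177 μT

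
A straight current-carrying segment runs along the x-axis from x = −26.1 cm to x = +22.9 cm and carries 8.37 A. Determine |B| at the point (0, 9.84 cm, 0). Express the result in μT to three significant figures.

B ≈ 15.8 μT

For a finite straight segment, B = (μ₀I/4πd)(sinθ₁ + sinθ₂), where θ₁, θ₂ are the angles from the perpendicular to each end.
The perpendicular distance is d = 0.0984 m; the end-offsets along the wire are a = 0.261 m and b = 0.229 m.
sinθ₁ = 0.261/√(0.261²+0.0984²) = 0.9357; sinθ₂ = 0.229/√(0.229²+0.0984²) = 0.9188.
B = (4π×10⁻⁷ × 8.37) / (4π × 0.0984) × (0.9357 + 0.9188) = 1.58×10⁻⁵ T.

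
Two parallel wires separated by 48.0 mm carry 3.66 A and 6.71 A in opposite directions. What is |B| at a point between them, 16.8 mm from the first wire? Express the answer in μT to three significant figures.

Each long wire gives B = μ₀I/(2πd). Distances are d₁ = 0.0168 m and d₂ = 0.0312 m.
B₁ = 4.36×10⁻⁵ T, B₂ = 4.30×10⁻⁵ T.
Between antiparallel currents both contributions point the same way, so they add. B = B₁ + B₂ = 4.36×10⁻⁵ + 4.30×10⁻⁵ = 8.66×10⁻⁵ T.

B ≈ 86.6 μT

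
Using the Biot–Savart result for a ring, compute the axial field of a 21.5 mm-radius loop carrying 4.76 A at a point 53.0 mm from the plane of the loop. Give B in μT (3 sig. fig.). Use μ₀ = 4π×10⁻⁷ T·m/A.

B ≈ 7.39 μT

On the axis of a circular loop, B = μ₀IR² / [2(R²+z²)^(3/2)].
R² + z² = (0.0215)² + (0.053)² = 0.003271 m², and (R²+z²)^(3/2) = 1.87×10⁻⁴ m³.
B = (4π×10⁻⁷ × 4.76 × 0.0004623) / (2 × 1.87×10⁻⁴) = 7.39×10⁻⁶ T.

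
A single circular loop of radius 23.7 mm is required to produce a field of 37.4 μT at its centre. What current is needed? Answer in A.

I ≈ 1.41 A

At the centre of a circular loop B = μ₀I/(2R), so I = 2RB/μ₀.
With R = 0.0237 m, I = 2 × 0.0237 × 3.74×10⁻⁵ / (4π×10⁻⁷) = 1.41 A.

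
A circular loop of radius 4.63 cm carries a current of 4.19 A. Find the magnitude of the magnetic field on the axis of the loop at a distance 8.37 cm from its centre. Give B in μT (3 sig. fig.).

B ≈ 6.45 μT

On the axis of a circular loop, B = μ₀IR² / [2(R²+z²)^(3/2)].
R² + z² = (0.0463)² + (0.0837)² = 0.009149 m², and (R²+z²)^(3/2) = 8.75×10⁻⁴ m³.
B = (4π×10⁻⁷ × 4.19 × 0.002144) / (2 × 8.75×10⁻⁴) = 6.45×10⁻⁶ T.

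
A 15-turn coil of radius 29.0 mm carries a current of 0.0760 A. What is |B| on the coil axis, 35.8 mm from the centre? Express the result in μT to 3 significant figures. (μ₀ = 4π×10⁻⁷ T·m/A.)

B ≈ 6.16 μT

For an N-turn flat coil, B = Nμ₀IR²/[2(R²+z²)^(3/2)] with R = 0.029 m, z = 0.0358 m.
B = 15 × 4.11×10⁻⁷ T = 6.16×10⁻⁶ T.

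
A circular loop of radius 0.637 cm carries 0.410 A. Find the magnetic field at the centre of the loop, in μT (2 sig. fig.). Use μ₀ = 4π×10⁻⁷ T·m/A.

At the centre of a circular loop the Biot–Savart law gives B = μ₀I/(2R).
B = (4π×10⁻⁷ × 0.410) / (2 × 0.00637) = 4.04×10⁻⁵ T.

B ≈ 40 μT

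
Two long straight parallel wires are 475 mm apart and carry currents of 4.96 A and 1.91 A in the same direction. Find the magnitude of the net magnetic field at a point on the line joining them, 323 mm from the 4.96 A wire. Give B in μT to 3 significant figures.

Each long wire gives B = μ₀I/(2πd). Distances are d₁ = 0.323 m and d₂ = 0.152 m.
B₁ = 3.07×10⁻⁶ T, B₂ = 2.51×10⁻⁶ T.
Between parallel currents the two contributions point in opposite directions, so they subtract. B = |B₁ − B₂| = |3.07×10⁻⁶ − 2.51×10⁻⁶| = 5.58×10⁻⁷ T.

B ≈ 0.558 μT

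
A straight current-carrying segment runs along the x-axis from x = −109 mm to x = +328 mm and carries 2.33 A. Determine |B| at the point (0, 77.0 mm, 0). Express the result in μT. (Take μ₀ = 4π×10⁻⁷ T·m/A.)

For a finite straight segment, B = (μ₀I/4πd)(sinθ₁ + sinθ₂), where θ₁, θ₂ are the angles from the perpendicular to each end.
The perpendicular distance is d = 0.077 m; the end-offsets along the wire are a = 0.109 m and b = 0.328 m.
sinθ₁ = 0.109/√(0.109²+0.077²) = 0.8168; sinθ₂ = 0.328/√(0.328²+0.077²) = 0.9735.
B = (4π×10⁻⁷ × 2.33) / (4π × 0.077) × (0.8168 + 0.9735) = 5.42×10⁻⁶ T.

B ≈ 5.42 μT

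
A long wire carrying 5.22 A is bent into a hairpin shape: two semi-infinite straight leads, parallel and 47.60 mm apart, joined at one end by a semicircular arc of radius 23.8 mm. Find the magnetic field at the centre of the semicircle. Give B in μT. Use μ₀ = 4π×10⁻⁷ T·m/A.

B ≈ 113 μT

The semicircular arc contributes B_arc = μ₀I·π/(4πR) = μ₀I/(4R) = 6.89×10⁻⁵ T.
Each semi-infinite lead is at perpendicular distance R = 0.0238 m from the centre, with the perpendicular foot at its near end, so it contributes μ₀I/(4πR); both point the same way, together 4.39×10⁻⁵ T.
Arc and leads all point the same direction: B = 6.89×10⁻⁵ + 4.39×10⁻⁵ = 1.13×10⁻⁴ T.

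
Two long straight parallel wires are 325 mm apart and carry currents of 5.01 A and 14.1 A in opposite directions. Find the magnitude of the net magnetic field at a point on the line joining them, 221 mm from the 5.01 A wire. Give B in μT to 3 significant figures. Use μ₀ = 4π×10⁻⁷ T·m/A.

Each long wire gives B = μ₀I/(2πd). Distances are d₁ = 0.221 m and d₂ = 0.104 m.
B₁ = 4.53×10⁻⁶ T, B₂ = 2.71×10⁻⁵ T.
Between antiparallel currents both contributions point the same way, so they add. B = B₁ + B₂ = 4.53×10⁻⁶ + 2.71×10⁻⁵ = 3.16×10⁻⁵ T.

B ≈ 31.6 μT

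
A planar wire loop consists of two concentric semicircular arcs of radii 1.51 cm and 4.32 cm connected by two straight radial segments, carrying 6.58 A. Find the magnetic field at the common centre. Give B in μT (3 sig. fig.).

The radial connectors point toward the centre, so dl × r̂ = 0 and they contribute nothing.
Each semicircle gives μ₀I/(4R): inner arc 1.37×10⁻⁴ T, outer arc 4.79×10⁻⁵ T.
The two arcs carry current in opposite angular senses, so their fields oppose: B = |1.37×10⁻⁴ − 4.79×10⁻⁵| = 8.90×10⁻⁵ T.

B ≈ 89.0 μT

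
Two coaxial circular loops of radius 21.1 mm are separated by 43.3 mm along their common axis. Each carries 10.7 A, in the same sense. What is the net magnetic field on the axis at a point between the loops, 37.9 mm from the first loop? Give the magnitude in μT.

Each loop contributes B = μ₀IR²/[2(R²+z²)^(3/2)] on the axis, with z measured from that loop.
Loop 1 (z = 0.0379 m): B₁ = 3.67×10⁻⁵ T. Loop 2 (z = 0.0054 m): B₂ = 2.90×10⁻⁴ T.
The fields add: B = B₁ + B₂ = 3.26×10⁻⁴ T.

B ≈ 326 μT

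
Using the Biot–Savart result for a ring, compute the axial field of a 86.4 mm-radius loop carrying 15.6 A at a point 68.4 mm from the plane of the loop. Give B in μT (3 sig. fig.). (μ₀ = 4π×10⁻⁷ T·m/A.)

B ≈ 54.7 μT

On the axis of a circular loop, B = μ₀IR² / [2(R²+z²)^(3/2)].
R² + z² = (0.0864)² + (0.0684)² = 0.01214 m², and (R²+z²)^(3/2) = 1.34×10⁻³ m³.
B = (4π×10⁻⁷ × 15.6 × 0.007465) / (2 × 1.34×10⁻³) = 5.47×10⁻⁵ T.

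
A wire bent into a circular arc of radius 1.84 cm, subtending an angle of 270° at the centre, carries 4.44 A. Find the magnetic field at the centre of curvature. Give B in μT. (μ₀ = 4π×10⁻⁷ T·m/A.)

B ≈ 114 μT

The Biot–Savart field of a circular arc at its centre is B = μ₀Iφ/(4πR), with φ = 4.712 rad.
B = (4π×10⁻⁷ × 4.44 × 4.712) / (4π × 0.0184) = 1.14×10⁻⁴ T.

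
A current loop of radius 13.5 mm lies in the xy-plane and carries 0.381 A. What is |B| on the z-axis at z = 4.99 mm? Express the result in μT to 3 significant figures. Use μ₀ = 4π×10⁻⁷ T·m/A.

B ≈ 14.6 μT

On the axis of a circular loop, B = μ₀IR² / [2(R²+z²)^(3/2)].
R² + z² = (0.0135)² + (0.00499)² = 0.0002072 m², and (R²+z²)^(3/2) = 2.98×10⁻⁶ m³.
B = (4π×10⁻⁷ × 0.381 × 0.0001822) / (2 × 2.98×10⁻⁶) = 1.46×10⁻⁵ T.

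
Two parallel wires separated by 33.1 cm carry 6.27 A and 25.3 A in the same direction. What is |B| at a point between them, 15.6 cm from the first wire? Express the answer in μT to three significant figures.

Each long wire gives B = μ₀I/(2πd). Distances are d₁ = 0.156 m and d₂ = 0.175 m.
B₁ = 8.04×10⁻⁶ T, B₂ = 2.89×10⁻⁵ T.
Between parallel currents the two contributions point in opposite directions, so they subtract. B = |B₁ − B₂| = |8.04×10⁻⁶ − 2.89×10⁻⁵| = 2.09×10⁻⁵ T.

B ≈ 20.9 μT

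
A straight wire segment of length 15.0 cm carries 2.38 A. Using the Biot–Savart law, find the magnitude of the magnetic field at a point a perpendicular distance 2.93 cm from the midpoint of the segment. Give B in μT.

For a finite straight segment, B = (μ₀I/4πd)(sinθ₁ + sinθ₂), where θ₁, θ₂ are the angles from the perpendicular to each end.
The perpendicular from the point meets the wire at its midpoint, so each end is L/2 = 0.075 m away along the wire.
sinθ₁ = 0.075/√(0.075²+0.0293²) = 0.9314; sinθ₂ = 0.075/√(0.075²+0.0293²) = 0.9314.
B = (4π×10⁻⁷ × 2.38) / (4π × 0.0293) × (0.9314 + 0.9314) = 1.51×10⁻⁵ T.

B ≈ 15.1 μT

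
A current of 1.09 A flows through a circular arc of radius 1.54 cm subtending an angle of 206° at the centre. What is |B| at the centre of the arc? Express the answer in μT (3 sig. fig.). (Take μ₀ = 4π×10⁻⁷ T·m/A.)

B ≈ 25.4 μT

The Biot–Savart field of a circular arc at its centre is B = μ₀Iφ/(4πR), with φ = 3.595 rad.
B = (4π×10⁻⁷ × 1.09 × 3.595) / (4π × 0.0154) = 2.54×10⁻⁵ T.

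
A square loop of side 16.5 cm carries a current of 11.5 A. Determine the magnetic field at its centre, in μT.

B ≈ 78.9 μT

Each side is a finite straight segment at perpendicular distance d = a/(2 tan(π/4)) = 0.0825 m from the centre, with end-angles ±π/4.
One side contributes B₁ = (μ₀I/4πd)·2 sin(π/4) = 1.97×10⁻⁵ T.
All 4 sides add in the same direction: B = 4 × 1.97×10⁻⁵ = 7.89×10⁻⁵ T.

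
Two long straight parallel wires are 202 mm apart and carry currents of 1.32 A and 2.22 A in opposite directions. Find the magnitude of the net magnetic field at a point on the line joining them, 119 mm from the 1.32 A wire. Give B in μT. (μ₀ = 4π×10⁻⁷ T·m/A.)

B ≈ 7.57 μT

Each long wire gives B = μ₀I/(2πd). Distances are d₁ = 0.119 m and d₂ = 0.083 m.
B₁ = 2.22×10⁻⁶ T, B₂ = 5.35×10⁻⁶ T.
Between antiparallel currents both contributions point the same way, so they add. B = B₁ + B₂ = 2.22×10⁻⁶ + 5.35×10⁻⁶ = 7.57×10⁻⁶ T.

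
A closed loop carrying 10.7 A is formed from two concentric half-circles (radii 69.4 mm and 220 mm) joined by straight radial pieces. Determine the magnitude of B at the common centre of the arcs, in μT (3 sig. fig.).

The radial connectors point toward the centre, so dl × r̂ = 0 and they contribute nothing.
Each semicircle gives μ₀I/(4R): inner arc 4.84×10⁻⁵ T, outer arc 1.53×10⁻⁵ T.
The two arcs carry current in opposite angular senses, so their fields oppose: B = |4.84×10⁻⁵ − 1.53×10⁻⁵| = 3.32×10⁻⁵ T.

B ≈ 33.2 μT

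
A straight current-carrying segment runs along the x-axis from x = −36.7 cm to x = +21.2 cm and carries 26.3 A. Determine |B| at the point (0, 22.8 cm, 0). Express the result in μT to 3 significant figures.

For a finite straight segment, B = (μ₀I/4πd)(sinθ₁ + sinθ₂), where θ₁, θ₂ are the angles from the perpendicular to each end.
The perpendicular distance is d = 0.228 m; the end-offsets along the wire are a = 0.367 m and b = 0.212 m.
sinθ₁ = 0.367/√(0.367²+0.228²) = 0.8494; sinθ₂ = 0.212/√(0.212²+0.228²) = 0.6809.
B = (4π×10⁻⁷ × 26.3) / (4π × 0.228) × (0.8494 + 0.6809) = 1.77×10⁻⁵ T.

B ≈ 17.7 μT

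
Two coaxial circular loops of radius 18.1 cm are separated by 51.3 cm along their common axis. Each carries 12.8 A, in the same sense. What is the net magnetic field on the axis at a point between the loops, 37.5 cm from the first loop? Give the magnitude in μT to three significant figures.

B ≈ 26.0 μT

Each loop contributes B = μ₀IR²/[2(R²+z²)^(3/2)] on the axis, with z measured from that loop.
Loop 1 (z = 0.375 m): B₁ = 3.65×10⁻⁶ T. Loop 2 (z = 0.138 m): B₂ = 2.23×10⁻⁵ T.
The fields add: B = B₁ + B₂ = 2.60×10⁻⁵ T.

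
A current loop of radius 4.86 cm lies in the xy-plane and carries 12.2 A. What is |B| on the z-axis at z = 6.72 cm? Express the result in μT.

B ≈ 31.7 μT

On the axis of a circular loop, B = μ₀IR² / [2(R²+z²)^(3/2)].
R² + z² = (0.0486)² + (0.0672)² = 0.006878 m², and (R²+z²)^(3/2) = 5.70×10⁻⁴ m³.
B = (4π×10⁻⁷ × 12.2 × 0.002362) / (2 × 5.70×10⁻⁴) = 3.17×10⁻⁵ T.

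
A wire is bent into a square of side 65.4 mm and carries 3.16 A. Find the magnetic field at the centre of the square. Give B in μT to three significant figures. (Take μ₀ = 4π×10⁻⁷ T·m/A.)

B ≈ 54.7 μT

Each side is a finite straight segment at perpendicular distance d = a/(2 tan(π/4)) = 0.0327 m from the centre, with end-angles ±π/4.
One side contributes B₁ = (μ₀I/4πd)·2 sin(π/4) = 1.37×10⁻⁵ T.
All 4 sides add in the same direction: B = 4 × 1.37×10⁻⁵ = 5.47×10⁻⁵ T.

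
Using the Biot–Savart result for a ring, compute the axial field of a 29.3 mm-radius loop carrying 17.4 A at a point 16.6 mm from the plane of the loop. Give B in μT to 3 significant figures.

On the axis of a circular loop, B = μ₀IR² / [2(R²+z²)^(3/2)].
R² + z² = (0.0293)² + (0.0166)² = 0.001134 m², and (R²+z²)^(3/2) = 3.82×10⁻⁵ m³.
B = (4π×10⁻⁷ × 17.4 × 0.0008585) / (2 × 3.82×10⁻⁵) = 2.46×10⁻⁴ T.

B ≈ 246 μT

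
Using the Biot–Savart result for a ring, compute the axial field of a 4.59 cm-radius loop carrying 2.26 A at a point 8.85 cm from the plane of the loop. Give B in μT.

B ≈ 3.02 μT

On the axis of a circular loop, B = μ₀IR² / [2(R²+z²)^(3/2)].
R² + z² = (0.0459)² + (0.0885)² = 0.009939 m², and (R²+z²)^(3/2) = 9.91×10⁻⁴ m³.
B = (4π×10⁻⁷ × 2.26 × 0.002107) / (2 × 9.91×10⁻⁴) = 3.02×10⁻⁶ T.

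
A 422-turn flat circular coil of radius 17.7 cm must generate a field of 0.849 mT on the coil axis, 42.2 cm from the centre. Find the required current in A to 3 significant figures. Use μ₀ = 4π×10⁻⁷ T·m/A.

I ≈ 9.79 A

For an N-turn coil, B = Nμ₀IR²/[2(R²+z²)^(3/2)] with R = 0.177 m, z = 0.422 m, so I = 2B(R²+z²)^(3/2)/(Nμ₀R²) = 2 × 8.49×10⁻⁴ × 9.58×10⁻² / (422 × 4π×10⁻⁷ × 0.03133) = 9.79 A.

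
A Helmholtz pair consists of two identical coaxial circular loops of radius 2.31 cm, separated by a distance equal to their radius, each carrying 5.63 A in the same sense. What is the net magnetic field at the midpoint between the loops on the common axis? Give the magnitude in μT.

B ≈ 219 μT

Each loop contributes B = μ₀IR²/[2(R²+z²)^(3/2)] on the axis, with z measured from that loop.
Loop 1 (z = 0.01155 m): B₁ = 1.10×10⁻⁴ T. Loop 2 (z = 0.01155 m): B₂ = 1.10×10⁻⁴ T.
The fields add: B = B₁ + B₂ = 2.19×10⁻⁴ T.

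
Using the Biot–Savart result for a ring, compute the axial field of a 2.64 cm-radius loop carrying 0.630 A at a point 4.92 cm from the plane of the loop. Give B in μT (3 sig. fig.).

B ≈ 1.58 μT

On the axis of a circular loop, B = μ₀IR² / [2(R²+z²)^(3/2)].
R² + z² = (0.0264)² + (0.0492)² = 0.003118 m², and (R²+z²)^(3/2) = 1.74×10⁻⁴ m³.
B = (4π×10⁻⁷ × 0.630 × 0.000697) / (2 × 1.74×10⁻⁴) = 1.58×10⁻⁶ T.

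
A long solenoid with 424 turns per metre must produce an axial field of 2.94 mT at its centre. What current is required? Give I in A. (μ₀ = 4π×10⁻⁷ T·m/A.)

Inside a long solenoid B = μ₀nI with n = 424 m⁻¹, so I = B/(μ₀n).
I = 2.94×10⁻³ / (4π×10⁻⁷ × 424) = 5.52 A.

I ≈ 5.52 A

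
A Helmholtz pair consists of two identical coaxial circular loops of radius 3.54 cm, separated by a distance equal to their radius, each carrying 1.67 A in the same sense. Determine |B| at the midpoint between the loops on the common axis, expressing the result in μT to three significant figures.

B ≈ 42.4 μT

Each loop contributes B = μ₀IR²/[2(R²+z²)^(3/2)] on the axis, with z measured from that loop.
Loop 1 (z = 0.0177 m): B₁ = 2.12×10⁻⁵ T. Loop 2 (z = 0.0177 m): B₂ = 2.12×10⁻⁵ T.
The fields add: B = B₁ + B₂ = 4.24×10⁻⁵ T.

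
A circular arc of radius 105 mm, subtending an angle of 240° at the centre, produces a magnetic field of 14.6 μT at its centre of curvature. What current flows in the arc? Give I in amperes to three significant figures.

I ≈ 3.66 A

For a circular arc, B = μ₀Iφ/(4πR) with φ in radians; here φ = 4.189 rad.
So I = 4πRB/(μ₀φ) = 4π × 0.105 × 1.46×10⁻⁵ / (4π×10⁻⁷ × 4.189) = 3.66 A.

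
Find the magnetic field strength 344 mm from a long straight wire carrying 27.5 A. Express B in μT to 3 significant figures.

For an infinitely long straight wire, B = μ₀I/(2πd).
B = (4π×10⁻⁷ × 27.5) / (2π × 0.344) = 1.60×10⁻⁵ T.

B ≈ 16.0 μT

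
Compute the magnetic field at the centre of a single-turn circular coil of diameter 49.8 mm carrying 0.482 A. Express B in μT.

At the centre of a circular loop the Biot–Savart law gives B = μ₀I/(2R) (so R = 0.0249 m).
B = (4π×10⁻⁷ × 0.482) / (2 × 0.0249) = 1.22×10⁻⁵ T.

B ≈ 12.2 μT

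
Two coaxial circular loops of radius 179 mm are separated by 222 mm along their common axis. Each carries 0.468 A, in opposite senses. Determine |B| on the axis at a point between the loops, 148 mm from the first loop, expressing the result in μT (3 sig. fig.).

Each loop contributes B = μ₀IR²/[2(R²+z²)^(3/2)] on the axis, with z measured from that loop.
Loop 1 (z = 0.148 m): B₁ = 7.52×10⁻⁷ T. Loop 2 (z = 0.074 m): B₂ = 1.30×10⁻⁶ T.
The fields oppose: B = |B₁ − B₂| = 5.45×10⁻⁷ T.

B ≈ 0.545 μT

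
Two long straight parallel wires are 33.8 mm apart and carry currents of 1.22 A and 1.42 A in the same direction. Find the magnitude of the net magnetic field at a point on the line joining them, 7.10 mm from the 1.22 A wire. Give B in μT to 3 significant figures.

B ≈ 23.7 μT

Each long wire gives B = μ₀I/(2πd). Distances are d₁ = 0.0071 m and d₂ = 0.0267 m.
B₁ = 3.44×10⁻⁵ T, B₂ = 1.06×10⁻⁵ T.
Between parallel currents the two contributions point in opposite directions, so they subtract. B = |B₁ − B₂| = |3.44×10⁻⁵ − 1.06×10⁻⁵| = 2.37×10⁻⁵ T.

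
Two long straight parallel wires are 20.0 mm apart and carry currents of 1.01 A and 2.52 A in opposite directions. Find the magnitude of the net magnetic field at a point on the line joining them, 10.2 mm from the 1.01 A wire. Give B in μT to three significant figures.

Each long wire gives B = μ₀I/(2πd). Distances are d₁ = 0.0102 m and d₂ = 0.0098 m.
B₁ = 1.98×10⁻⁵ T, B₂ = 5.14×10⁻⁵ T.
Between antiparallel currents both contributions point the same way, so they add. B = B₁ + B₂ = 1.98×10⁻⁵ + 5.14×10⁻⁵ = 7.12×10⁻⁵ T.

B ≈ 71.2 μT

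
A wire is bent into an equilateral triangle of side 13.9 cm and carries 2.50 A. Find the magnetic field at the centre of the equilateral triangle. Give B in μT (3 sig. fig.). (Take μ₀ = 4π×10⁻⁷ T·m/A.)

Each side is a finite straight segment at perpendicular distance d = a/(2 tan(π/3)) = 0.04013 m from the centre, with end-angles ±π/3.
One side contributes B₁ = (μ₀I/4πd)·2 sin(π/3) = 1.08×10⁻⁵ T.
All 3 sides add in the same direction: B = 3 × 1.08×10⁻⁵ = 3.24×10⁻⁵ T.

B ≈ 32.4 μT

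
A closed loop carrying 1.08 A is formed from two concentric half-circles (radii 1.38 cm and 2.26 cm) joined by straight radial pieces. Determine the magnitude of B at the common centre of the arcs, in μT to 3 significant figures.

The radial connectors point toward the centre, so dl × r̂ = 0 and they contribute nothing.
Each semicircle gives μ₀I/(4R): inner arc 2.46×10⁻⁵ T, outer arc 1.50×10⁻⁵ T.
The two arcs carry current in opposite angular senses, so their fields oppose: B = |2.46×10⁻⁵ − 1.50×10⁻⁵| = 9.57×10⁻⁶ T.

B ≈ 9.57 μT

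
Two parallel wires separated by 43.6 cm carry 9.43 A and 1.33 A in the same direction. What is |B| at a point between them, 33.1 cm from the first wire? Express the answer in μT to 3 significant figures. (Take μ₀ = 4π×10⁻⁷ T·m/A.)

B ≈ 3.16 μT

Each long wire gives B = μ₀I/(2πd). Distances are d₁ = 0.331 m and d₂ = 0.105 m.
B₁ = 5.70×10⁻⁶ T, B₂ = 2.53×10⁻⁶ T.
Between parallel currents the two contributions point in opposite directions, so they subtract. B = |B₁ − B₂| = |5.70×10⁻⁶ − 2.53×10⁻⁶| = 3.16×10⁻⁶ T.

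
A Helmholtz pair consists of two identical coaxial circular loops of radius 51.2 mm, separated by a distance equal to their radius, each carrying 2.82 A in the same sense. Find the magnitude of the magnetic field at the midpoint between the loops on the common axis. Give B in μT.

Each loop contributes B = μ₀IR²/[2(R²+z²)^(3/2)] on the axis, with z measured from that loop.
Loop 1 (z = 0.0256 m): B₁ = 2.48×10⁻⁵ T. Loop 2 (z = 0.0256 m): B₂ = 2.48×10⁻⁵ T.
The fields add: B = B₁ + B₂ = 4.95×10⁻⁵ T.

B ≈ 49.5 μT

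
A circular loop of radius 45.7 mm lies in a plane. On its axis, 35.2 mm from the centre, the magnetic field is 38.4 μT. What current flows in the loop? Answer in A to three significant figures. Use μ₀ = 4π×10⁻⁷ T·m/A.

I ≈ 5.62 A

On the axis of a loop, B = μ₀IR²/[2(R²+z²)^(3/2)], so I = 2B(R²+z²)^(3/2)/(μ₀R²).
R² + z² = 0.002088 + 0.001239 = 0.003328 m²; raised to 3/2 gives 1.92×10⁻⁴ m³.
I = 2 × 3.84×10⁻⁵ × 1.92×10⁻⁴ / (1.26×10⁻⁶ × 0.002088) = 5.62 A.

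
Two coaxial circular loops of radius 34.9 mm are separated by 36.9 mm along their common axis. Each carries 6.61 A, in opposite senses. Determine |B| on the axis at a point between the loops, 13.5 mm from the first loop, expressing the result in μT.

B ≈ 28.4 μT

Each loop contributes B = μ₀IR²/[2(R²+z²)^(3/2)] on the axis, with z measured from that loop.
Loop 1 (z = 0.0135 m): B₁ = 9.65×10⁻⁵ T. Loop 2 (z = 0.0234 m): B₂ = 6.82×10⁻⁵ T.
The fields oppose: B = |B₁ − B₂| = 2.84×10⁻⁵ T.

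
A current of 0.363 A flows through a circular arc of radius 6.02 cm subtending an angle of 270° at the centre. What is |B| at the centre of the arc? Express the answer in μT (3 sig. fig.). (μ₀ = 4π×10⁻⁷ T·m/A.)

The Biot–Savart field of a circular arc at its centre is B = μ₀Iφ/(4πR), with φ = 4.712 rad.
B = (4π×10⁻⁷ × 0.363 × 4.712) / (4π × 0.0602) = 2.84×10⁻⁶ T.

B ≈ 2.84 μT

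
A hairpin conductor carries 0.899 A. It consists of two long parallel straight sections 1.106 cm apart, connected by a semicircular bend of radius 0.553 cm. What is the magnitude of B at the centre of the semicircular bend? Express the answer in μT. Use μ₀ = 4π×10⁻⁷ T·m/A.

B ≈ 83.6 μT

The semicircular arc contributes B_arc = μ₀I·π/(4πR) = μ₀I/(4R) = 5.11×10⁻⁵ T.
Each semi-infinite lead is at perpendicular distance R = 0.00553 m from the centre, with the perpendicular foot at its near end, so it contributes μ₀I/(4πR); both point the same way, together 3.25×10⁻⁵ T.
Arc and leads all point the same direction: B = 5.11×10⁻⁵ + 3.25×10⁻⁵ = 8.36×10⁻⁵ T.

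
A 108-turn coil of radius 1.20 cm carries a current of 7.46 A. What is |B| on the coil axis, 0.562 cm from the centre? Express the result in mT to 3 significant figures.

B ≈ 31.3 mT

For an N-turn flat coil, B = Nμ₀IR²/[2(R²+z²)^(3/2)] with R = 0.012 m, z = 0.00562 m.
B = 108 × 2.90×10⁻⁴ T = 3.13×10⁻² T.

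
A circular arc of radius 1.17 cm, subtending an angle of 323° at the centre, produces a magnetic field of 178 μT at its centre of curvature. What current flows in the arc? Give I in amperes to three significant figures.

I ≈ 3.69 A

For a circular arc, B = μ₀Iφ/(4πR) with φ in radians; here φ = 5.637 rad.
So I = 4πRB/(μ₀φ) = 4π × 0.0117 × 1.78×10⁻⁴ / (4π×10⁻⁷ × 5.637) = 3.69 A.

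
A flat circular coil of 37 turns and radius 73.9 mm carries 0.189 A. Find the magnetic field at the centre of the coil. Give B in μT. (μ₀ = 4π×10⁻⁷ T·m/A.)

For an N-turn flat coil, B = Nμ₀I/(2R) with R = 0.0739 m.
B = 37 × 1.61×10⁻⁶ T = 5.95×10⁻⁵ T.

B ≈ 59.5 μT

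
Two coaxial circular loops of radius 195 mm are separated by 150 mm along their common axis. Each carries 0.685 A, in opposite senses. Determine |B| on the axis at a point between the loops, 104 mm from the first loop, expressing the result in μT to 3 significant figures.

Each loop contributes B = μ₀IR²/[2(R²+z²)^(3/2)] on the axis, with z measured from that loop.
Loop 1 (z = 0.104 m): B₁ = 1.52×10⁻⁶ T. Loop 2 (z = 0.046 m): B₂ = 2.03×10⁻⁶ T.
The fields oppose: B = |B₁ − B₂| = 5.19×10⁻⁷ T.

B ≈ 0.519 μT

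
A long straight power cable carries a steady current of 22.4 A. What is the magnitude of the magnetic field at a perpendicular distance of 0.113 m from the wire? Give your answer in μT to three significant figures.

For an infinitely long straight wire, B = μ₀I/(2πd).
B = (4π×10⁻⁷ × 22.4) / (2π × 0.113) = 3.96×10⁻⁵ T.

B ≈ 39.6 μT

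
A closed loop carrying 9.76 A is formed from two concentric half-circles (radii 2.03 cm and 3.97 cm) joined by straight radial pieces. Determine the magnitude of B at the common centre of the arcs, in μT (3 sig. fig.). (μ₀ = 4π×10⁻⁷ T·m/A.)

B ≈ 73.8 μT

The radial connectors point toward the centre, so dl × r̂ = 0 and they contribute nothing.
Each semicircle gives μ₀I/(4R): inner arc 1.51×10⁻⁴ T, outer arc 7.72×10⁻⁵ T.
The two arcs carry current in opposite angular senses, so their fields oppose: B = |1.51×10⁻⁴ − 7.72×10⁻⁵| = 7.38×10⁻⁵ T.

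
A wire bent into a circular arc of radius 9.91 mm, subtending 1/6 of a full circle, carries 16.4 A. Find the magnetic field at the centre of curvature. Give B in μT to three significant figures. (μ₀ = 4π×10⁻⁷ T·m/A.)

The Biot–Savart field of a circular arc at its centre is B = μ₀Iφ/(4πR), with φ = 1.047 rad.
B = (4π×10⁻⁷ × 16.4 × 1.047) / (4π × 0.00991) = 1.73×10⁻⁴ T.

B ≈ 173 μT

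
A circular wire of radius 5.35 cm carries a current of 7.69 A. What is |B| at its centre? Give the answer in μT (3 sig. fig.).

B ≈ 90.3 μT

At the centre of a circular loop the Biot–Savart law gives B = μ₀I/(2R).
B = (4π×10⁻⁷ × 7.69) / (2 × 0.0535) = 9.03×10⁻⁵ T.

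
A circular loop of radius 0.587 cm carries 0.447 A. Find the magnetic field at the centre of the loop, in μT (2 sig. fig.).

At the centre of a circular loop the Biot–Savart law gives B = μ₀I/(2R).
B = (4π×10⁻⁷ × 0.447) / (2 × 0.00587) = 4.78×10⁻⁵ T.

B ≈ 48 μT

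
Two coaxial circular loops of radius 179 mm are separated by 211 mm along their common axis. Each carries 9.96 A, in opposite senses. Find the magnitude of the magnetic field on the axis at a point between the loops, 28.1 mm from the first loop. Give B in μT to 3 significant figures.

B ≈ 21.7 μT

Each loop contributes B = μ₀IR²/[2(R²+z²)^(3/2)] on the axis, with z measured from that loop.
Loop 1 (z = 0.0281 m): B₁ = 3.37×10⁻⁵ T. Loop 2 (z = 0.1829 m): B₂ = 1.20×10⁻⁵ T.
The fields oppose: B = |B₁ − B₂| = 2.17×10⁻⁵ T.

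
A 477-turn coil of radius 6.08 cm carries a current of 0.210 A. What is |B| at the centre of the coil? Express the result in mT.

For an N-turn flat coil, B = Nμ₀I/(2R) with R = 0.0608 m.
B = 477 × 2.17×10⁻⁶ T = 1.04×10⁻³ T.

B ≈ 1.04 mT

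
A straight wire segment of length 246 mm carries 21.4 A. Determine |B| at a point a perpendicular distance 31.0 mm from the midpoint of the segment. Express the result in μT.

B ≈ 134 μT

For a finite straight segment, B = (μ₀I/4πd)(sinθ₁ + sinθ₂), where θ₁, θ₂ are the angles from the perpendicular to each end.
The perpendicular from the point meets the wire at its midpoint, so each end is L/2 = 0.123 m away along the wire.
sinθ₁ = 0.123/√(0.123²+0.031²) = 0.9697; sinθ₂ = 0.123/√(0.123²+0.031²) = 0.9697.
B = (4π×10⁻⁷ × 21.4) / (4π × 0.031) × (0.9697 + 0.9697) = 1.34×10⁻⁴ T.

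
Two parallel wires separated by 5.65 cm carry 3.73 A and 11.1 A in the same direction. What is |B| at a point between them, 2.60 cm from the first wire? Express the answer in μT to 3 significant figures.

B ≈ 44.1 μT

Each long wire gives B = μ₀I/(2πd). Distances are d₁ = 0.026 m and d₂ = 0.0305 m.
B₁ = 2.87×10⁻⁵ T, B₂ = 7.28×10⁻⁵ T.
Between parallel currents the two contributions point in opposite directions, so they subtract. B = |B₁ − B₂| = |2.87×10⁻⁵ − 7.28×10⁻⁵| = 4.41×10⁻⁵ T.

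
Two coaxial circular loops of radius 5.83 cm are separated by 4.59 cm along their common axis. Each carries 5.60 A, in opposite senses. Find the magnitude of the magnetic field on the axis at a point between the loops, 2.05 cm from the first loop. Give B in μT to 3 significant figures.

B ≈ 4.17 μT

Each loop contributes B = μ₀IR²/[2(R²+z²)^(3/2)] on the axis, with z measured from that loop.
Loop 1 (z = 0.0205 m): B₁ = 5.07×10⁻⁵ T. Loop 2 (z = 0.0254 m): B₂ = 4.65×10⁻⁵ T.
The fields oppose: B = |B₁ − B₂| = 4.17×10⁻⁶ T.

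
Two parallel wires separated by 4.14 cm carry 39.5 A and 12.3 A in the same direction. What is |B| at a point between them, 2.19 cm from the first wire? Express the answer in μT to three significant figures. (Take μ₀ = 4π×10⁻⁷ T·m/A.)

Each long wire gives B = μ₀I/(2πd). Distances are d₁ = 0.0219 m and d₂ = 0.0195 m.
B₁ = 3.61×10⁻⁴ T, B₂ = 1.26×10⁻⁴ T.
Between parallel currents the two contributions point in opposite directions, so they subtract. B = |B₁ − B₂| = |3.61×10⁻⁴ − 1.26×10⁻⁴| = 2.35×10⁻⁴ T.

B ≈ 235 μT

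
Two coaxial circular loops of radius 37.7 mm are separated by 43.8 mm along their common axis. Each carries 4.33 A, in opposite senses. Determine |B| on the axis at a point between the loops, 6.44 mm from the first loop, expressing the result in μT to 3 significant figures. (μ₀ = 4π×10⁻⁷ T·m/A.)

Each loop contributes B = μ₀IR²/[2(R²+z²)^(3/2)] on the axis, with z measured from that loop.
Loop 1 (z = 0.00644 m): B₁ = 6.91×10⁻⁵ T. Loop 2 (z = 0.03736 m): B₂ = 2.59×10⁻⁵ T.
The fields oppose: B = |B₁ − B₂| = 4.33×10⁻⁵ T.

B ≈ 43.3 μT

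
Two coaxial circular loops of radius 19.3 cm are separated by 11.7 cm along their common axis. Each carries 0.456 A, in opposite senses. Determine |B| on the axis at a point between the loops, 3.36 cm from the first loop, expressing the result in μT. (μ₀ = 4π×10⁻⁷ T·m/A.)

B ≈ 0.271 μT

Each loop contributes B = μ₀IR²/[2(R²+z²)^(3/2)] on the axis, with z measured from that loop.
Loop 1 (z = 0.0336 m): B₁ = 1.42×10⁻⁶ T. Loop 2 (z = 0.0834 m): B₂ = 1.15×10⁻⁶ T.
The fields oppose: B = |B₁ − B₂| = 2.71×10⁻⁷ T.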